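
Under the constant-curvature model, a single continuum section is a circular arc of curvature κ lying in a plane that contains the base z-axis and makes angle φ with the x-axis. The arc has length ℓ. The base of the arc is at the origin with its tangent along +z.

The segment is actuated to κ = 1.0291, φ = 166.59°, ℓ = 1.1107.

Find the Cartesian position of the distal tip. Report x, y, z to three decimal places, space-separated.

θ = κ·ℓ = 1.0291 × 1.1107 = 1.14302 rad
ρ = (1 − cos θ)/κ = (1 − 0.41485)/1.0291 = 0.56861
z = sin θ / κ = 0.90989/1.0291 = 0.88416
x = ρ cos φ = 0.56861 × cos(166.59°) = -0.55310
y = ρ sin φ = 0.56861 × sin(166.59°) = 0.13187

-0.553 0.132 0.884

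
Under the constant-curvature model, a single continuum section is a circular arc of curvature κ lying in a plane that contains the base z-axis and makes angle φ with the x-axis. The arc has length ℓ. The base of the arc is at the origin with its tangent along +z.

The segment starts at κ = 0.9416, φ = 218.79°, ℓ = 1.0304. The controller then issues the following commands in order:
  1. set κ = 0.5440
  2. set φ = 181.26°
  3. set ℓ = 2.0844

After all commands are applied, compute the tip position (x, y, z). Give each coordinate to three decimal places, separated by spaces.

initial: κ=0.9416, φ=218.79°, ℓ=1.0304
cmd 1: set κ=0.5440 → (κ,φ,ℓ)=(0.5440,218.79°,1.0304) → tip=(-0.2193,-0.1762,0.9773)
cmd 2: set φ=181.26° → (κ,φ,ℓ)=(0.5440,181.26°,1.0304) → tip=(-0.2812,-0.0062,0.9773)
cmd 3: set ℓ=2.0844 → (κ,φ,ℓ)=(0.5440,181.26°,2.0844) → tip=(-1.0602,-0.0233,1.6656)

-1.060 -0.023 1.666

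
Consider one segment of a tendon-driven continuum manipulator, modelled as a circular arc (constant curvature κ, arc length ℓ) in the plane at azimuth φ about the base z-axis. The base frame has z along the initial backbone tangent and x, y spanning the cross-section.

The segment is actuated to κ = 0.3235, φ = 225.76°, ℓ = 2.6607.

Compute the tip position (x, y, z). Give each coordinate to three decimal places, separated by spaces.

-0.751 -0.771 2.344

θ = κ·ℓ = 0.3235 × 2.6607 = 0.86074 rad
ρ = (1 − cos θ)/κ = (1 − 0.65188)/0.3235 = 1.07611
z = sin θ / κ = 0.75832/0.3235 = 2.34412
x = ρ cos φ = 1.07611 × cos(225.76°) = -0.75076
y = ρ sin φ = 1.07611 × sin(225.76°) = -0.77095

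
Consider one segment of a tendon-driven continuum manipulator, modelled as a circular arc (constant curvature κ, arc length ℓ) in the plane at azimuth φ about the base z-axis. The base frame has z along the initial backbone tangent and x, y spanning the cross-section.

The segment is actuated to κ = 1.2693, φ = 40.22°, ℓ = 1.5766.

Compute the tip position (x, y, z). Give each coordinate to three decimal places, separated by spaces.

0.853 0.721 0.716

θ = κ·ℓ = 1.2693 × 1.5766 = 2.00118 rad
ρ = (1 − cos θ)/κ = (1 − -0.41722)/1.2693 = 1.11654
z = sin θ / κ = 0.90881/1.2693 = 0.71599
x = ρ cos φ = 1.11654 × cos(40.22°) = 0.85255
y = ρ sin φ = 1.11654 × sin(40.22°) = 0.72097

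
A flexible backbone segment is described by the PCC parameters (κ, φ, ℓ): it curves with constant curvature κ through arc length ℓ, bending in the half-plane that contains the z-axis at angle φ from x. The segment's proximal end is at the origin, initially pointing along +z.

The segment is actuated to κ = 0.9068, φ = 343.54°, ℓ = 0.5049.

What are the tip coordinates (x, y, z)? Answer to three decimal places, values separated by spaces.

0.109 -0.032 0.487

θ = κ·ℓ = 0.9068 × 0.5049 = 0.45784 rad
ρ = (1 − cos θ)/κ = (1 − 0.89701)/0.9068 = 0.11358
z = sin θ / κ = 0.44201/0.9068 = 0.48744
x = ρ cos φ = 0.11358 × cos(343.54°) = 0.10892
y = ρ sin φ = 0.11358 × sin(343.54°) = -0.03218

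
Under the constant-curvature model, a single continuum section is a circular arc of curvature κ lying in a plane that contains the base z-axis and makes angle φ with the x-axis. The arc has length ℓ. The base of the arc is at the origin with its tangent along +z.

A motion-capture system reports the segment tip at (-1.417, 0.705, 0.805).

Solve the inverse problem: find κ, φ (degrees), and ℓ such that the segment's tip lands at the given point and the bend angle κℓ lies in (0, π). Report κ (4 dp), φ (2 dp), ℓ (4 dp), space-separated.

1.0039 153.55 2.1919

ρ = √(x²+y²) = √(-1.417² + 0.705²) = 1.58269
φ = atan2(y, x) mod 360° = atan2(0.705, -1.417) = 153.5483°
|p|² = ρ² + z² = 1.58269² + 0.805² = 3.15294
κ = 2ρ / |p|² = 2×1.58269 / 3.15294 = 1.00395
θ = 2·atan2(ρ, z) = 2·atan2(1.58269, 0.805) = 2.20054 rad
ℓ = θ/κ = 2.20054/1.00395 = 2.19189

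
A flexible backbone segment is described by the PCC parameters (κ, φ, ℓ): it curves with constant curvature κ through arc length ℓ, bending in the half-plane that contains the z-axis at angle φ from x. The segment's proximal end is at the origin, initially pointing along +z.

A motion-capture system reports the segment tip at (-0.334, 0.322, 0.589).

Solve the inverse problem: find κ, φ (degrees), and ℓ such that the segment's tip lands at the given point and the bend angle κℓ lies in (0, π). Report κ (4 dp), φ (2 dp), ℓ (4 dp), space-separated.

1.6506 136.05 0.8084

ρ = √(x²+y²) = √(-0.334² + 0.322²) = 0.46394
φ = atan2(y, x) mod 360° = atan2(0.322, -0.334) = 136.0480°
|p|² = ρ² + z² = 0.46394² + 0.589² = 0.56216
κ = 2ρ / |p|² = 2×0.46394 / 0.56216 = 1.65056
θ = 2·atan2(ρ, z) = 2·atan2(0.46394, 0.589) = 1.33436 rad
ℓ = θ/κ = 1.33436/1.65056 = 0.80843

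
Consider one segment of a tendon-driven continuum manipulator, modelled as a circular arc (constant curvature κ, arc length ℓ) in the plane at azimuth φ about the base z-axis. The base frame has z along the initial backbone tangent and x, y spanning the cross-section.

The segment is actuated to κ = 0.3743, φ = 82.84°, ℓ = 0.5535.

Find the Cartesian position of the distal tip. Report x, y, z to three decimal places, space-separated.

0.007 0.057 0.550

θ = κ·ℓ = 0.3743 × 0.5535 = 0.20718 rad
ρ = (1 − cos θ)/κ = (1 − 0.97862)/0.3743 = 0.05713
z = sin θ / κ = 0.20570/0.3743 = 0.54955
x = ρ cos φ = 0.05713 × cos(82.84°) = 0.00712
y = ρ sin φ = 0.05713 × sin(82.84°) = 0.05669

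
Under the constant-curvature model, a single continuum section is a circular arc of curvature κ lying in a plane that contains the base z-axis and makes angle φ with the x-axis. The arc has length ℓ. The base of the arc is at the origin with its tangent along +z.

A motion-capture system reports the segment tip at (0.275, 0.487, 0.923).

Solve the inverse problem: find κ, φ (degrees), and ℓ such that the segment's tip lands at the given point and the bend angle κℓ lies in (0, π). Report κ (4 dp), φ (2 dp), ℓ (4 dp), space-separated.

ρ = √(x²+y²) = √(0.275² + 0.487²) = 0.55928
φ = atan2(y, x) mod 360° = atan2(0.487, 0.275) = 60.5474°
|p|² = ρ² + z² = 0.55928² + 0.923² = 1.16472
κ = 2ρ / |p|² = 2×0.55928 / 1.16472 = 0.96037
θ = 2·atan2(ρ, z) = 2·atan2(0.55928, 0.923) = 1.08955 rad
ℓ = θ/κ = 1.08955/0.96037 = 1.13451

0.9604 60.55 1.1345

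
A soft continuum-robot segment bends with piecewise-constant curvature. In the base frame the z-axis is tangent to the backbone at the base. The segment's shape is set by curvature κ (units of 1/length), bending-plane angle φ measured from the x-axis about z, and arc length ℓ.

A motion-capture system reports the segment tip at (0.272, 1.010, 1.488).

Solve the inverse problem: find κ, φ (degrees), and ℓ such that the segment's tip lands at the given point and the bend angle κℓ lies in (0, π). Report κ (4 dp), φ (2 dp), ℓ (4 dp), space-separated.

ρ = √(x²+y²) = √(0.272² + 1.010²) = 1.04598
φ = atan2(y, x) mod 360° = atan2(1.010, 0.272) = 74.9274°
|p|² = ρ² + z² = 1.04598² + 1.488² = 3.30823
κ = 2ρ / |p|² = 2×1.04598 / 3.30823 = 0.63235
θ = 2·atan2(ρ, z) = 2·atan2(1.04598, 1.488) = 1.22540 rad
ℓ = θ/κ = 1.22540/0.63235 = 1.93784

0.6324 74.93 1.9378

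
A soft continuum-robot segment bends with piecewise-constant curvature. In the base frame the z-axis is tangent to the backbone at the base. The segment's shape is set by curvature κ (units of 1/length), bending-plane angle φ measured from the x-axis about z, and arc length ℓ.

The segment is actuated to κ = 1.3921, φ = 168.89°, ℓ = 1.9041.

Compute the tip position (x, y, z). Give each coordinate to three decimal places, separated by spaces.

θ = κ·ℓ = 1.3921 × 1.9041 = 2.65070 rad
ρ = (1 − cos θ)/κ = (1 − -0.88191)/1.3921 = 1.35185
z = sin θ / κ = 0.47142/1.3921 = 0.33864
x = ρ cos φ = 1.35185 × cos(168.89°) = -1.32652
y = ρ sin φ = 1.35185 × sin(168.89°) = 0.26049

-1.327 0.260 0.339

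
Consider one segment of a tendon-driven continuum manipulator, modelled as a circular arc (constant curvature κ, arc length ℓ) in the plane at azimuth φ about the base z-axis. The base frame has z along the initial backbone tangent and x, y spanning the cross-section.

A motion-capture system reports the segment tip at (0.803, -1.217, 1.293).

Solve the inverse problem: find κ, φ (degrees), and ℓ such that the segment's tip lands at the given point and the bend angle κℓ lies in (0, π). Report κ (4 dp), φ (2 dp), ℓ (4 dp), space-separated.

0.7678 303.42 2.2018

ρ = √(x²+y²) = √(0.803² + -1.217²) = 1.45805
φ = atan2(y, x) mod 360° = atan2(-1.217, 0.803) = 303.4176°
|p|² = ρ² + z² = 1.45805² + 1.293² = 3.79775
κ = 2ρ / |p|² = 2×1.45805 / 3.79775 = 0.76785
θ = 2·atan2(ρ, z) = 2·atan2(1.45805, 1.293) = 1.69064 rad
ℓ = θ/κ = 1.69064/0.76785 = 2.20179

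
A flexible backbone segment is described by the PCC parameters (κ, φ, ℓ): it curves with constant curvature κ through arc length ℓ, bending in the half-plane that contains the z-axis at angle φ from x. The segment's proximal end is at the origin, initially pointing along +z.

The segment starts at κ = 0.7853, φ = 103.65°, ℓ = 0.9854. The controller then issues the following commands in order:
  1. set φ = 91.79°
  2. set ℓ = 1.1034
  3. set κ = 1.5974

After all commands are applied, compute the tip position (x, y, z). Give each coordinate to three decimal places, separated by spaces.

-0.023 0.745 0.615

initial: κ=0.7853, φ=103.65°, ℓ=0.9854
cmd 1: set φ=91.79° → (κ,φ,ℓ)=(0.7853,91.79°,0.9854) → tip=(-0.0113,0.3624,0.8900)
cmd 2: set ℓ=1.1034 → (κ,φ,ℓ)=(0.7853,91.79°,1.1034) → tip=(-0.0140,0.4487,0.9704)
cmd 3: set κ=1.5974 → (κ,φ,ℓ)=(1.5974,91.79°,1.1034) → tip=(-0.0233,0.7450,0.6145)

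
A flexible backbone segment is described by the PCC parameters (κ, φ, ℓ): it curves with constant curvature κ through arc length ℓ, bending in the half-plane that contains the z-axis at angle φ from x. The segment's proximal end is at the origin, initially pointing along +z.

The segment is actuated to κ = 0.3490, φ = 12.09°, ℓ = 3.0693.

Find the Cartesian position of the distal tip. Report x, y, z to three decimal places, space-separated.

1.459 0.313 2.515

θ = κ·ℓ = 0.3490 × 3.0693 = 1.07119 rad
ρ = (1 − cos θ)/κ = (1 − 0.47908)/0.3490 = 1.49260
z = sin θ / κ = 0.87777/0.3490 = 2.51510
x = ρ cos φ = 1.49260 × cos(12.09°) = 1.45949
y = ρ sin φ = 1.49260 × sin(12.09°) = 0.31262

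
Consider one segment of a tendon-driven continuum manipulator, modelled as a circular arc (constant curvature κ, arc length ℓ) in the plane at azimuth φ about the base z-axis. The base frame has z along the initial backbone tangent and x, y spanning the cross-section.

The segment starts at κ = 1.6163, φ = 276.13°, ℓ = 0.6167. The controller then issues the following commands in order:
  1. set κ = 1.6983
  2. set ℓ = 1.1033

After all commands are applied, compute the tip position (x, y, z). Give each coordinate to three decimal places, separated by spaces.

0.082 -0.760 0.562

initial: κ=1.6163, φ=276.13°, ℓ=0.6167
cmd 1: set κ=1.6983 → (κ,φ,ℓ)=(1.6983,276.13°,0.6167) → tip=(0.0314,-0.2928,0.5100)
cmd 2: set ℓ=1.1033 → (κ,φ,ℓ)=(1.6983,276.13°,1.1033) → tip=(0.0816,-0.7601,0.5620)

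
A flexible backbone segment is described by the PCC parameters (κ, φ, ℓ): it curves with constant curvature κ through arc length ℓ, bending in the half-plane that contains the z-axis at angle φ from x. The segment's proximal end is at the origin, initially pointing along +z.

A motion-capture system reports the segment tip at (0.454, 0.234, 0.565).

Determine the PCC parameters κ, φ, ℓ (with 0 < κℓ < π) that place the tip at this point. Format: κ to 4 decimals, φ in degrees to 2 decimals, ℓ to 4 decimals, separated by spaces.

1.7609 27.27 0.8348

ρ = √(x²+y²) = √(0.454² + 0.234²) = 0.51076
φ = atan2(y, x) mod 360° = atan2(0.234, 0.454) = 27.2674°
|p|² = ρ² + z² = 0.51076² + 0.565² = 0.58010
κ = 2ρ / |p|² = 2×0.51076 / 0.58010 = 1.76093
θ = 2·atan2(ρ, z) = 2·atan2(0.51076, 0.565) = 1.47003 rad
ℓ = θ/κ = 1.47003/1.76093 = 0.83480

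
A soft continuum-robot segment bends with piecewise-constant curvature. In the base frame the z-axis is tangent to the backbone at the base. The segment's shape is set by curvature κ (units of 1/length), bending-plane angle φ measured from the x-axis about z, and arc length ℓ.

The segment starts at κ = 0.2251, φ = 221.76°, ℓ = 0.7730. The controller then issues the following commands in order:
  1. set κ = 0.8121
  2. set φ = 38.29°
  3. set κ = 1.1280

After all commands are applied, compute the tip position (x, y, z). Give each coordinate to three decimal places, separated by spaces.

initial: κ=0.2251, φ=221.76°, ℓ=0.7730
cmd 1: set κ=0.8121 → (κ,φ,ℓ)=(0.8121,221.76°,0.7730) → tip=(-0.1751,-0.1564,0.7232)
cmd 2: set φ=38.29° → (κ,φ,ℓ)=(0.8121,38.29°,0.7730) → tip=(0.1843,0.1455,0.7232)
cmd 3: set κ=1.1280 → (κ,φ,ℓ)=(1.1280,38.29°,0.7730) → tip=(0.2482,0.1959,0.6787)

0.248 0.196 0.679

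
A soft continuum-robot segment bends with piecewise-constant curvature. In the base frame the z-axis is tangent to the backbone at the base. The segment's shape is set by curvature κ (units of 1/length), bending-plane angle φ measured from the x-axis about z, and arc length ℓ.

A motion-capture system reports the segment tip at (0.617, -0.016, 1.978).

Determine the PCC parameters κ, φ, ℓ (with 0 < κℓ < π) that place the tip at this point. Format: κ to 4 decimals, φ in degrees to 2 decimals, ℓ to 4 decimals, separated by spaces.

0.2875 358.51 2.1040

ρ = √(x²+y²) = √(0.617² + -0.016²) = 0.61721
φ = atan2(y, x) mod 360° = atan2(-0.016, 0.617) = 358.5145°
|p|² = ρ² + z² = 0.61721² + 1.978² = 4.29343
κ = 2ρ / |p|² = 2×0.61721 / 4.29343 = 0.28751
θ = 2·atan2(ρ, z) = 2·atan2(0.61721, 1.978) = 0.60492 rad
ℓ = θ/κ = 0.60492/0.28751 = 2.10399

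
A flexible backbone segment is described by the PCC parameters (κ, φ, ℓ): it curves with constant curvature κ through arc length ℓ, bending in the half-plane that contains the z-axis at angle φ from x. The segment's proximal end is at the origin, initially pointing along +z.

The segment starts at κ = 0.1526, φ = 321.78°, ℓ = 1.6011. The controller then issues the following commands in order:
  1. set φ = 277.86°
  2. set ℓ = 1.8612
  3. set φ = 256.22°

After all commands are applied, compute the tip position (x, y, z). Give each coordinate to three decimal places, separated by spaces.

-0.063 -0.255 1.836

initial: κ=0.1526, φ=321.78°, ℓ=1.6011
cmd 1: set φ=277.86° → (κ,φ,ℓ)=(0.1526,277.86°,1.6011) → tip=(0.0266,-0.1928,1.5852)
cmd 2: set ℓ=1.8612 → (κ,φ,ℓ)=(0.1526,277.86°,1.8612) → tip=(0.0359,-0.2601,1.8363)
cmd 3: set φ=256.22° → (κ,φ,ℓ)=(0.1526,256.22°,1.8612) → tip=(-0.0625,-0.2550,1.8363)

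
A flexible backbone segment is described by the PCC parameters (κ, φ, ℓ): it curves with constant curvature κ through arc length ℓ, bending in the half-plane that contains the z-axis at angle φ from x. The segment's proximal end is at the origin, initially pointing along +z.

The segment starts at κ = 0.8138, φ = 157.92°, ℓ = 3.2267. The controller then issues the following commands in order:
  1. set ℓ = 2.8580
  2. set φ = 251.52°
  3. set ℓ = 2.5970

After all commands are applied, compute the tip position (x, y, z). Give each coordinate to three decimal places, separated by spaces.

initial: κ=0.8138, φ=157.92°, ℓ=3.2267
cmd 1: set ℓ=2.8580 → (κ,φ,ℓ)=(0.8138,157.92°,2.8580) → tip=(-1.9190,0.7785,0.8949)
cmd 2: set φ=251.52° → (κ,φ,ℓ)=(0.8138,251.52°,2.8580) → tip=(-0.6564,-1.9641,0.8949)
cmd 3: set ℓ=2.5970 → (κ,φ,ℓ)=(0.8138,251.52°,2.5970) → tip=(-0.5906,-1.7673,1.0523)

-0.591 -1.767 1.052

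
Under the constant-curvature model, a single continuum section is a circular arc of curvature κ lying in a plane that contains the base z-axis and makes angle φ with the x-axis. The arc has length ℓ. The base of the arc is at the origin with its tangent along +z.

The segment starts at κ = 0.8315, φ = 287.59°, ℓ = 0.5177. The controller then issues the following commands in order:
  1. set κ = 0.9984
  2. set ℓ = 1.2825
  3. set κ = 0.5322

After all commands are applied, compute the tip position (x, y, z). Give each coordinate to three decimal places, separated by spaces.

0.127 -0.401 1.185

initial: κ=0.8315, φ=287.59°, ℓ=0.5177
cmd 1: set κ=0.9984 → (κ,φ,ℓ)=(0.9984,287.59°,0.5177) → tip=(0.0395,-0.1247,0.4950)
cmd 2: set ℓ=1.2825 → (κ,φ,ℓ)=(0.9984,287.59°,1.2825) → tip=(0.2160,-0.6814,0.9597)
cmd 3: set κ=0.5322 → (κ,φ,ℓ)=(0.5322,287.59°,1.2825) → tip=(0.1272,-0.4013,1.1852)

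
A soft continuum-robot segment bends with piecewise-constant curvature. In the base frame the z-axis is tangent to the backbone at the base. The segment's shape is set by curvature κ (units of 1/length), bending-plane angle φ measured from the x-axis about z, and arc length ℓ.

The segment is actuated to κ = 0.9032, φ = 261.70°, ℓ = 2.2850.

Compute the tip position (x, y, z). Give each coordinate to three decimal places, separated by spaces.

θ = κ·ℓ = 0.9032 × 2.2850 = 2.06381 rad
ρ = (1 − cos θ)/κ = (1 − -0.47328)/0.9032 = 1.63118
z = sin θ / κ = 0.88091/0.9032 = 0.97532
x = ρ cos φ = 1.63118 × cos(261.70°) = -0.23547
y = ρ sin φ = 1.63118 × sin(261.70°) = -1.61410

-0.235 -1.614 0.975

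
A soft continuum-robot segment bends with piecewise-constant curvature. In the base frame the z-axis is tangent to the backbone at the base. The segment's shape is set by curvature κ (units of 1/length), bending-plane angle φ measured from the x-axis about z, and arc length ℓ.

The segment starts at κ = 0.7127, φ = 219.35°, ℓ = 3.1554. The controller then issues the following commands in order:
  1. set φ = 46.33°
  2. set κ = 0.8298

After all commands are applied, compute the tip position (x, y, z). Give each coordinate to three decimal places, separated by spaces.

initial: κ=0.7127, φ=219.35°, ℓ=3.1554
cmd 1: set φ=46.33° → (κ,φ,ℓ)=(0.7127,46.33°,3.1554) → tip=(1.5766,1.6515,1.0927)
cmd 2: set κ=0.8298 → (κ,φ,ℓ)=(0.8298,46.33°,3.1554) → tip=(1.5529,1.6268,0.6022)

1.553 1.627 0.602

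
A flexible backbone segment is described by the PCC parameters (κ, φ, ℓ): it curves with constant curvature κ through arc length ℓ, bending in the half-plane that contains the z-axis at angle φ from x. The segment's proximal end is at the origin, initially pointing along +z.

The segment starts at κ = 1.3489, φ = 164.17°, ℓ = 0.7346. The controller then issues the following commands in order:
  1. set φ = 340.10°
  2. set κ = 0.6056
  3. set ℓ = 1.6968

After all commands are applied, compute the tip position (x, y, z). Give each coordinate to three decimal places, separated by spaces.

0.750 -0.272 1.414

initial: κ=1.3489, φ=164.17°, ℓ=0.7346
cmd 1: set φ=340.10° → (κ,φ,ℓ)=(1.3489,340.10°,0.7346) → tip=(0.3151,-0.1141,0.6202)
cmd 2: set κ=0.6056 → (κ,φ,ℓ)=(0.6056,340.10°,0.7346) → tip=(0.1511,-0.0547,0.7106)
cmd 3: set ℓ=1.6968 → (κ,φ,ℓ)=(0.6056,340.10°,1.6968) → tip=(0.7501,-0.2715,1.4136)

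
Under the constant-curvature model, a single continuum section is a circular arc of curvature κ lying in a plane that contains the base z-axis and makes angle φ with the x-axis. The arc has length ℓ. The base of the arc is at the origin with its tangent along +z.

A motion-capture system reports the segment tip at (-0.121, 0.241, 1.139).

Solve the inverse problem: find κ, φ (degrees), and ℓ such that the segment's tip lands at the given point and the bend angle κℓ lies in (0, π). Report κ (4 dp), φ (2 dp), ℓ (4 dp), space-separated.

0.3937 116.66 1.1811

ρ = √(x²+y²) = √(-0.121² + 0.241²) = 0.26967
φ = atan2(y, x) mod 360° = atan2(0.241, -0.121) = 116.6601°
|p|² = ρ² + z² = 0.26967² + 1.139² = 1.37004
κ = 2ρ / |p|² = 2×0.26967 / 1.37004 = 0.39367
θ = 2·atan2(ρ, z) = 2·atan2(0.26967, 1.139) = 0.46496 rad
ℓ = θ/κ = 0.46496/0.39367 = 1.18110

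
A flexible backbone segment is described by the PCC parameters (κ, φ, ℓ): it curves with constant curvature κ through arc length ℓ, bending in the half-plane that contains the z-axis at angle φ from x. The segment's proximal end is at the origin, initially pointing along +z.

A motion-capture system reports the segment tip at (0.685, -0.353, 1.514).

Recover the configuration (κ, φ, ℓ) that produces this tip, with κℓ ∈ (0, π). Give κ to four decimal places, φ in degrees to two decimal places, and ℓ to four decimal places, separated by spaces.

ρ = √(x²+y²) = √(0.685² + -0.353²) = 0.77061
φ = atan2(y, x) mod 360° = atan2(-0.353, 0.685) = 332.7367°
|p|² = ρ² + z² = 0.77061² + 1.514² = 2.88603
κ = 2ρ / |p|² = 2×0.77061 / 2.88603 = 0.53403
θ = 2·atan2(ρ, z) = 2·atan2(0.77061, 1.514) = 0.94162 rad
ℓ = θ/κ = 0.94162/0.53403 = 1.76326

0.5340 332.74 1.7633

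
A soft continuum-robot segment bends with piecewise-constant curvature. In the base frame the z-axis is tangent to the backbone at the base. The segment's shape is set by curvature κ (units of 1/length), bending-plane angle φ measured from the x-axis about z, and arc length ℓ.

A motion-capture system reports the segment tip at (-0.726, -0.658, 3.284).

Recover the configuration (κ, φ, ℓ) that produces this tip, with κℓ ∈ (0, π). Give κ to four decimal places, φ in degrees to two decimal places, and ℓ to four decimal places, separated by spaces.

0.1669 222.19 3.4755

ρ = √(x²+y²) = √(-0.726² + -0.658²) = 0.97982
φ = atan2(y, x) mod 360° = atan2(-0.658, -0.726) = 222.1872°
|p|² = ρ² + z² = 0.97982² + 3.284² = 11.74470
κ = 2ρ / |p|² = 2×0.97982 / 11.74470 = 0.16685
θ = 2·atan2(ρ, z) = 2·atan2(0.97982, 3.284) = 0.57990 rad
ℓ = θ/κ = 0.57990/0.16685 = 3.47555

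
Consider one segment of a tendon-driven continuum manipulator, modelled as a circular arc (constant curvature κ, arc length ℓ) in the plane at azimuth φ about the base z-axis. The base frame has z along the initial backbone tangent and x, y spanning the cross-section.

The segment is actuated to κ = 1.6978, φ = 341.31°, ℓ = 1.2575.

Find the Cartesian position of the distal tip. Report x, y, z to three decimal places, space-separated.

θ = κ·ℓ = 1.6978 × 1.2575 = 2.13498 rad
ρ = (1 − cos θ)/κ = (1 − -0.53473)/1.6978 = 0.90395
z = sin θ / κ = 0.84502/1.6978 = 0.49772
x = ρ cos φ = 0.90395 × cos(341.31°) = 0.85628
y = ρ sin φ = 0.90395 × sin(341.31°) = -0.28967

0.856 -0.290 0.498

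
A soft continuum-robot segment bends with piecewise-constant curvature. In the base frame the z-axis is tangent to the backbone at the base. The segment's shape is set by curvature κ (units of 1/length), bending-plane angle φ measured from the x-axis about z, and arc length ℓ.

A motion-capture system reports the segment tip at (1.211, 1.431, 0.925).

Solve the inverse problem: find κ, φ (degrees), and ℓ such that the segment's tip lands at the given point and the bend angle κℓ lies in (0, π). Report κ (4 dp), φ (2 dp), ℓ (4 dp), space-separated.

ρ = √(x²+y²) = √(1.211² + 1.431²) = 1.87464
φ = atan2(y, x) mod 360° = atan2(1.431, 1.211) = 49.7601°
|p|² = ρ² + z² = 1.87464² + 0.925² = 4.36991
κ = 2ρ / |p|² = 2×1.87464 / 4.36991 = 0.85798
θ = 2·atan2(ρ, z) = 2·atan2(1.87464, 0.925) = 2.22484 rad
ℓ = θ/κ = 2.22484/0.85798 = 2.59312

0.8580 49.76 2.5931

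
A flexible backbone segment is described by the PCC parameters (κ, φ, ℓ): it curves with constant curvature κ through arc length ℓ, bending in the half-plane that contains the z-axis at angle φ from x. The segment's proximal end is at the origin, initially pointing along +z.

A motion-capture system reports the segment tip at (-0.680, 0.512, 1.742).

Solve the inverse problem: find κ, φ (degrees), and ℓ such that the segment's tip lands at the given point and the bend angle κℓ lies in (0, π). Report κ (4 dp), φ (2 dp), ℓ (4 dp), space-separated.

ρ = √(x²+y²) = √(-0.680² + 0.512²) = 0.85120
φ = atan2(y, x) mod 360° = atan2(0.512, -0.680) = 143.0224°
|p|² = ρ² + z² = 0.85120² + 1.742² = 3.75911
κ = 2ρ / |p|² = 2×0.85120 / 3.75911 = 0.45287
θ = 2·atan2(ρ, z) = 2·atan2(0.85120, 1.742) = 0.90903 rad
ℓ = θ/κ = 0.90903/0.45287 = 2.00724

0.4529 143.02 2.0072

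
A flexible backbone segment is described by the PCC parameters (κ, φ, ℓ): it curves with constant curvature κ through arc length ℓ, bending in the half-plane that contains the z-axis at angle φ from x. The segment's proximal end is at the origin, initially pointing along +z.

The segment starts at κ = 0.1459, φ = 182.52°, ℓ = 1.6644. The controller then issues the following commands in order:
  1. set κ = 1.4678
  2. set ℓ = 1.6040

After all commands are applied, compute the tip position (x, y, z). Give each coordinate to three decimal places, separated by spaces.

initial: κ=0.1459, φ=182.52°, ℓ=1.6644
cmd 1: set κ=1.4678 → (κ,φ,ℓ)=(1.4678,182.52°,1.6644) → tip=(-1.2018,-0.0529,0.4382)
cmd 2: set ℓ=1.6040 → (κ,φ,ℓ)=(1.4678,182.52°,1.6040) → tip=(-1.1610,-0.0511,0.4826)

-1.161 -0.051 0.483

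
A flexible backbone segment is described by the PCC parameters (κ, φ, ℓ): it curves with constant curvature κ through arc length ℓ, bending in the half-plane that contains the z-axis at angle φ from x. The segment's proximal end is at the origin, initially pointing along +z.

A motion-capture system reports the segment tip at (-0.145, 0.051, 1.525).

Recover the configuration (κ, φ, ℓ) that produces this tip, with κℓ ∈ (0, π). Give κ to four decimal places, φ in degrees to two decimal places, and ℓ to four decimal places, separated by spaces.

ρ = √(x²+y²) = √(-0.145² + 0.051²) = 0.15371
φ = atan2(y, x) mod 360° = atan2(0.051, -0.145) = 160.6220°
|p|² = ρ² + z² = 0.15371² + 1.525² = 2.34925
κ = 2ρ / |p|² = 2×0.15371 / 2.34925 = 0.13086
θ = 2·atan2(ρ, z) = 2·atan2(0.15371, 1.525) = 0.20091 rad
ℓ = θ/κ = 0.20091/0.13086 = 1.53531

0.1309 160.62 1.5353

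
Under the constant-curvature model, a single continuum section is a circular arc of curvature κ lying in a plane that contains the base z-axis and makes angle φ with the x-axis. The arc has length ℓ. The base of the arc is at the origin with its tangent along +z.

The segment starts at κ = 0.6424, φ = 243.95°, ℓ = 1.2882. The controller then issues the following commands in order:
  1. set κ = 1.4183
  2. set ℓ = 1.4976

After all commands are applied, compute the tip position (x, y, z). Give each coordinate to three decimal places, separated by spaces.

-0.472 -0.966 0.600

initial: κ=0.6424, φ=243.95°, ℓ=1.2882
cmd 1: set κ=1.4183 → (κ,φ,ℓ)=(1.4183,243.95°,1.2882) → tip=(-0.3881,-0.7940,0.6820)
cmd 2: set ℓ=1.4976 → (κ,φ,ℓ)=(1.4183,243.95°,1.4976) → tip=(-0.4723,-0.9663,0.5999)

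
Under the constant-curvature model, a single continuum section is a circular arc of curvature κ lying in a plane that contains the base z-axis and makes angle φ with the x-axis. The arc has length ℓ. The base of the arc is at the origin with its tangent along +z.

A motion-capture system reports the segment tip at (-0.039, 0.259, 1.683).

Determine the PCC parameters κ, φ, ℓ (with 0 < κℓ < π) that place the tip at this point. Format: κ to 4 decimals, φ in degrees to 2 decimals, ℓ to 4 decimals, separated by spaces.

0.1806 98.56 1.7100

ρ = √(x²+y²) = √(-0.039² + 0.259²) = 0.26192
φ = atan2(y, x) mod 360° = atan2(0.259, -0.039) = 98.5632°
|p|² = ρ² + z² = 0.26192² + 1.683² = 2.90109
κ = 2ρ / |p|² = 2×0.26192 / 2.90109 = 0.18057
θ = 2·atan2(ρ, z) = 2·atan2(0.26192, 1.683) = 0.30878 rad
ℓ = θ/κ = 0.30878/0.18057 = 1.71004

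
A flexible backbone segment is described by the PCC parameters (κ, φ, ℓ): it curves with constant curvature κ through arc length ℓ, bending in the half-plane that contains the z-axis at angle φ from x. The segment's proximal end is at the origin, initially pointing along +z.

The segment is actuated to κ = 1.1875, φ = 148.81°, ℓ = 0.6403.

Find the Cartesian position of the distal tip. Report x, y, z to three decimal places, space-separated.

θ = κ·ℓ = 1.1875 × 0.6403 = 0.76036 rad
ρ = (1 − cos θ)/κ = (1 − 0.72459)/1.1875 = 0.23192
z = sin θ / κ = 0.68918/1.1875 = 0.58036
x = ρ cos φ = 0.23192 × cos(148.81°) = -0.19840
y = ρ sin φ = 0.23192 × sin(148.81°) = 0.12011

-0.198 0.120 0.580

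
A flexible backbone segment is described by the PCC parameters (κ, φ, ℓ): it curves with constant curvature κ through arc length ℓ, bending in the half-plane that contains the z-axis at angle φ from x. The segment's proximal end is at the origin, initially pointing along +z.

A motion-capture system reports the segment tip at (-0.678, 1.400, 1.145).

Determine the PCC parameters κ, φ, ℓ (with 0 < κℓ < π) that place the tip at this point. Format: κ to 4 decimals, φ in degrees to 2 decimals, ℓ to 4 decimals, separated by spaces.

0.8339 115.84 2.2455

ρ = √(x²+y²) = √(-0.678² + 1.400²) = 1.55553
φ = atan2(y, x) mod 360° = atan2(1.400, -0.678) = 115.8402°
|p|² = ρ² + z² = 1.55553² + 1.145² = 3.73071
κ = 2ρ / |p|² = 2×1.55553 / 3.73071 = 0.83391
θ = 2·atan2(ρ, z) = 2·atan2(1.55553, 1.145) = 1.87252 rad
ℓ = θ/κ = 1.87252/0.83391 = 2.24548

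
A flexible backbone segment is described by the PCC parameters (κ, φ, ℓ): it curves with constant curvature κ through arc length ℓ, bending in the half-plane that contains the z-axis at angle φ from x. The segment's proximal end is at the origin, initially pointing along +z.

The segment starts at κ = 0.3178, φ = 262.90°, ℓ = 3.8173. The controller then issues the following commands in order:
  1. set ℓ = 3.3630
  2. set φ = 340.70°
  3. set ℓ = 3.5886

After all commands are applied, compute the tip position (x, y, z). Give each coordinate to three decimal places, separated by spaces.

initial: κ=0.3178, φ=262.90°, ℓ=3.8173
cmd 1: set ℓ=3.3630 → (κ,φ,ℓ)=(0.3178,262.90°,3.3630) → tip=(-0.2018,-1.6199,2.7584)
cmd 2: set φ=340.70° → (κ,φ,ℓ)=(0.3178,340.70°,3.3630) → tip=(1.5407,-0.5395,2.7584)
cmd 3: set ℓ=3.5886 → (κ,φ,ℓ)=(0.3178,340.70°,3.5886) → tip=(1.7309,-0.6061,2.8597)

1.731 -0.606 2.860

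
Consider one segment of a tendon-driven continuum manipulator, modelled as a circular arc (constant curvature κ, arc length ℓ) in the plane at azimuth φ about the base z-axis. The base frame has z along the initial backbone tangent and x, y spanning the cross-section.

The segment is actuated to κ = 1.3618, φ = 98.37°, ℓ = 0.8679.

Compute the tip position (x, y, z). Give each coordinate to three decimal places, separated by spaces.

-0.066 0.451 0.679

θ = κ·ℓ = 1.3618 × 0.8679 = 1.18191 rad
ρ = (1 − cos θ)/κ = (1 − 0.37916)/1.3618 = 0.45590
z = sin θ / κ = 0.92533/1.3618 = 0.67949
x = ρ cos φ = 0.45590 × cos(98.37°) = -0.06636
y = ρ sin φ = 0.45590 × sin(98.37°) = 0.45104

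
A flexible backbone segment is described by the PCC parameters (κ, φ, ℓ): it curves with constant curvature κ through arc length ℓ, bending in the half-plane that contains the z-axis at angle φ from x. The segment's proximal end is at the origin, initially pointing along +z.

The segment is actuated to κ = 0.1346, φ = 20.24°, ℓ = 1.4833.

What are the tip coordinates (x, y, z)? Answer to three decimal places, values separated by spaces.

θ = κ·ℓ = 0.1346 × 1.4833 = 0.19965 rad
ρ = (1 − cos θ)/κ = (1 − 0.98014)/0.1346 = 0.14758
z = sin θ / κ = 0.19833/0.1346 = 1.47347
x = ρ cos φ = 0.14758 × cos(20.24°) = 0.13847
y = ρ sin φ = 0.14758 × sin(20.24°) = 0.05106

0.138 0.051 1.473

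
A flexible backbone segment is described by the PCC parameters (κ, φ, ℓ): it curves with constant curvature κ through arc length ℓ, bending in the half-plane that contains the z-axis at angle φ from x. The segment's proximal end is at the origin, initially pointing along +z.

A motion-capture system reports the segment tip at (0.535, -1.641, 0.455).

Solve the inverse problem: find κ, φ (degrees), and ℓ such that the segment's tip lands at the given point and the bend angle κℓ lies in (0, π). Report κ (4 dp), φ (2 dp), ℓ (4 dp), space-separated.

ρ = √(x²+y²) = √(0.535² + -1.641²) = 1.72601
φ = atan2(y, x) mod 360° = atan2(-1.641, 0.535) = 288.0570°
|p|² = ρ² + z² = 1.72601² + 0.455² = 3.18613
κ = 2ρ / |p|² = 2×1.72601 / 3.18613 = 1.08345
θ = 2·atan2(ρ, z) = 2·atan2(1.72601, 0.455) = 2.62609 rad
ℓ = θ/κ = 2.62609/1.08345 = 2.42382

1.0835 288.06 2.4238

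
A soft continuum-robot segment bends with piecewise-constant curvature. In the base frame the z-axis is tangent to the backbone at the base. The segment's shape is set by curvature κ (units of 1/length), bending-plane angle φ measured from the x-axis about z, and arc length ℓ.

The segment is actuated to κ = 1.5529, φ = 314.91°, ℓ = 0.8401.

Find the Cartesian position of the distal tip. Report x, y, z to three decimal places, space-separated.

0.335 -0.336 0.621

θ = κ·ℓ = 1.5529 × 0.8401 = 1.30459 rad
ρ = (1 − cos θ)/κ = (1 − 0.26307)/1.5529 = 0.47455
z = sin θ / κ = 0.96478/1.5529 = 0.62127
x = ρ cos φ = 0.47455 × cos(314.91°) = 0.33503
y = ρ sin φ = 0.47455 × sin(314.91°) = -0.33608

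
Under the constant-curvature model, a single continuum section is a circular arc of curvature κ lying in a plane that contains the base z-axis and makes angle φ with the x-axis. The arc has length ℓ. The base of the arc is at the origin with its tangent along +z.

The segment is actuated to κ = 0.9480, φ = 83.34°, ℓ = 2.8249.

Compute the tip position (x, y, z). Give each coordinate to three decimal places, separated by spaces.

θ = κ·ℓ = 0.9480 × 2.8249 = 2.67801 rad
ρ = (1 − cos θ)/κ = (1 − -0.89445)/0.9480 = 1.99837
z = sin θ / κ = 0.44716/0.9480 = 0.47169
x = ρ cos φ = 1.99837 × cos(83.34°) = 0.23177
y = ρ sin φ = 1.99837 × sin(83.34°) = 1.98488

0.232 1.985 0.472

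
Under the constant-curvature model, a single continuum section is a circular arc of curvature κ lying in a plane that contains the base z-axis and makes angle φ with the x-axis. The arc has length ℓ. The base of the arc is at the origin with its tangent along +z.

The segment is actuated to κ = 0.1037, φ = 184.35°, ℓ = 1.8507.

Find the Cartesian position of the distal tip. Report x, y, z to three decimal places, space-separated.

θ = κ·ℓ = 0.1037 × 1.8507 = 0.19192 rad
ρ = (1 − cos θ)/κ = (1 − 0.98164)/0.1037 = 0.17705
z = sin θ / κ = 0.19074/0.1037 = 1.83936
x = ρ cos φ = 0.17705 × cos(184.35°) = -0.17654
y = ρ sin φ = 0.17705 × sin(184.35°) = -0.01343

-0.177 -0.013 1.839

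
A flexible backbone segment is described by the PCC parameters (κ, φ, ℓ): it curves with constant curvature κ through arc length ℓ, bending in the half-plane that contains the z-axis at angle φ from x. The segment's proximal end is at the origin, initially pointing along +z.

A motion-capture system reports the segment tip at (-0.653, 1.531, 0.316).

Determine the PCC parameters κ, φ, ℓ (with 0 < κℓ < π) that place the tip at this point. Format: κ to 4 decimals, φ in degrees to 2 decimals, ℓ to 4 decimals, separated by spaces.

ρ = √(x²+y²) = √(-0.653² + 1.531²) = 1.66444
φ = atan2(y, x) mod 360° = atan2(1.531, -0.653) = 113.0992°
|p|² = ρ² + z² = 1.66444² + 0.316² = 2.87023
κ = 2ρ / |p|² = 2×1.66444 / 2.87023 = 1.15980
θ = 2·atan2(ρ, z) = 2·atan2(1.66444, 0.316) = 2.76635 rad
ℓ = θ/κ = 2.76635/1.15980 = 2.38520

1.1598 113.10 2.3852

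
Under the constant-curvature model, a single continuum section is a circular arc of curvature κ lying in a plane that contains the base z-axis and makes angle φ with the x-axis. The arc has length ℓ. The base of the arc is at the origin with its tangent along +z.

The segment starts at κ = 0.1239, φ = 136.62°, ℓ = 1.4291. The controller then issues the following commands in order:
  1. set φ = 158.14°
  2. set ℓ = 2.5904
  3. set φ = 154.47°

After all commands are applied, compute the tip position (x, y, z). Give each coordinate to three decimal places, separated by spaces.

initial: κ=0.1239, φ=136.62°, ℓ=1.4291
cmd 1: set φ=158.14° → (κ,φ,ℓ)=(0.1239,158.14°,1.4291) → tip=(-0.1171,0.0470,1.4216)
cmd 2: set ℓ=2.5904 → (κ,φ,ℓ)=(0.1239,158.14°,2.5904) → tip=(-0.3825,0.1535,2.5462)
cmd 3: set φ=154.47° → (κ,φ,ℓ)=(0.1239,154.47°,2.5904) → tip=(-0.3719,0.1776,2.5462)

-0.372 0.178 2.546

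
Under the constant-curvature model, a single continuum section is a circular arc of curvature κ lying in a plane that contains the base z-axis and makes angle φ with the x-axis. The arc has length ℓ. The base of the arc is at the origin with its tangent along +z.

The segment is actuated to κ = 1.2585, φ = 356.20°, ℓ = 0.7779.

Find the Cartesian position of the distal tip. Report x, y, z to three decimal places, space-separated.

0.351 -0.023 0.659

θ = κ·ℓ = 1.2585 × 0.7779 = 0.97899 rad
ρ = (1 − cos θ)/κ = (1 − 0.55786)/1.2585 = 0.35132
z = sin θ / κ = 0.82993/1.2585 = 0.65946
x = ρ cos φ = 0.35132 × cos(356.20°) = 0.35055
y = ρ sin φ = 0.35132 × sin(356.20°) = -0.02328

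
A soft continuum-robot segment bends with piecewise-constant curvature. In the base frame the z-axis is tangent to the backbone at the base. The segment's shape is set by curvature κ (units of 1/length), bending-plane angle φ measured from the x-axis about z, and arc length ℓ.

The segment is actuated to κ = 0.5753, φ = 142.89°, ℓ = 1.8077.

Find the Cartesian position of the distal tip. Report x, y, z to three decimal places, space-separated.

-0.684 0.518 1.499

θ = κ·ℓ = 0.5753 × 1.8077 = 1.03997 rad
ρ = (1 − cos θ)/κ = (1 − 0.50625)/0.5753 = 0.85825
z = sin θ / κ = 0.86239/0.5753 = 1.49902
x = ρ cos φ = 0.85825 × cos(142.89°) = -0.68444
y = ρ sin φ = 0.85825 × sin(142.89°) = 0.51783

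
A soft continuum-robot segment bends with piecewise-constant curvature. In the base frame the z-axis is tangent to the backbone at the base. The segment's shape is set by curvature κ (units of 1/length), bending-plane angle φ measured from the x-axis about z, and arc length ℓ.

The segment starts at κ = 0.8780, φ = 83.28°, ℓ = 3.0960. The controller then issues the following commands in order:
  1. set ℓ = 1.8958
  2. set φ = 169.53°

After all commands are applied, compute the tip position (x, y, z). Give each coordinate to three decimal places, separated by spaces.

initial: κ=0.8780, φ=83.28°, ℓ=3.0960
cmd 1: set ℓ=1.8958 → (κ,φ,ℓ)=(0.8780,83.28°,1.8958) → tip=(0.1457,1.2370,1.1340)
cmd 2: set φ=169.53° → (κ,φ,ℓ)=(0.8780,169.53°,1.8958) → tip=(-1.2248,0.2263,1.1340)

-1.225 0.226 1.134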